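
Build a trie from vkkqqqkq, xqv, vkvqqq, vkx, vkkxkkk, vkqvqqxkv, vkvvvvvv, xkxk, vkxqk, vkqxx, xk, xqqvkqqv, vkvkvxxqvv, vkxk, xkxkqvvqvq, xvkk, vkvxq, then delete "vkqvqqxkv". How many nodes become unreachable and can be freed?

Walk "vkqvqqxkv" from the leaf back toward the root, removing each node that no remaining word uses.
The suffix "vqqxkv" (6 nodes) is used only by "vkqvqqxkv"; the node for "vkq" still has the child "x", so pruning stops there.
Nodes removed: 6

6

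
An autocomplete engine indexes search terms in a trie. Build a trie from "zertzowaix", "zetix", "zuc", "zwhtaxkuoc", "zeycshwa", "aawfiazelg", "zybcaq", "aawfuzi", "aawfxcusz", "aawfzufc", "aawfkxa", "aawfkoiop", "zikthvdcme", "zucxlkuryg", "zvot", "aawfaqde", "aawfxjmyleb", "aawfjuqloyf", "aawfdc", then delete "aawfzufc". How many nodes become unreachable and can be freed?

4

After clearing the end-marker at "aawfzufc", prune upward until reaching a node still needed by another word.
The suffix "zufc" (4 nodes) is used only by "aawfzufc"; the node for "aawf" still has the child "i", so pruning stops there.
Nodes removed: 4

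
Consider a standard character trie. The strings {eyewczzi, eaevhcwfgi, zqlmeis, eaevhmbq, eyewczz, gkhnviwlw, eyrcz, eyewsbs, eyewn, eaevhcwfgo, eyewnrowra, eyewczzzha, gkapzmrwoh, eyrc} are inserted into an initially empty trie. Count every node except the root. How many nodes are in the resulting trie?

60

Trace insertions, counting only characters that open a new branch:
  "eyewczzi" → 8 new (e, y, e, w, c, z, z, i)
  "eaevhcwfgi" → prefix "e" already present; 9 new (a, e, v, h, c, w, f, g, i)
  "zqlmeis" → 7 new (z, q, l, m, e, i, s)
  "eaevhmbq" → prefix "eaevh" already present; 3 new (m, b, q)
  "eyewczz" → prefix "eyewczz" already present; 0 new (none)
  "gkhnviwlw" → 9 new (g, k, h, n, v, i, w, l, w)
  "eyrcz" → prefix "ey" already present; 3 new (r, c, z)
  "eyewsbs" → prefix "eyew" already present; 3 new (s, b, s)
  "eyewn" → prefix "eyew" already present; 1 new (n)
  "eaevhcwfgo" → prefix "eaevhcwfg" already present; 1 new (o)
  "eyewnrowra" → prefix "eyewn" already present; 5 new (r, o, w, r, a)
  "eyewczzzha" → prefix "eyewczz" already present; 3 new (z, h, a)
  "gkapzmrwoh" → prefix "gk" already present; 8 new (a, p, z, m, r, w, o, h)
  "eyrc" → prefix "eyrc" already present; 0 new (none)
Total nodes = 8 + 9 + 7 + 3 + 0 + 9 + 3 + 3 + 1 + 1 + 5 + 3 + 8 + 0 = 60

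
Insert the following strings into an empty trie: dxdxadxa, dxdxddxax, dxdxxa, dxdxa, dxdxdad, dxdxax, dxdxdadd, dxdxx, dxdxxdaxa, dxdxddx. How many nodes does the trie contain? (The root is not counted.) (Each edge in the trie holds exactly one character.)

Trie structure (* marks end of a word):
(root)
└─ d
   └─ x
      └─ d
         └─ x
            ├─ a *
            │  ├─ d
            │  │  └─ x
            │  │     └─ a *
            │  └─ x *
            ├─ d
            │  ├─ a
            │  │  └─ d *
            │  │     └─ d *
            │  └─ d
            │     └─ x *
            │        └─ a
            │           └─ x *
            └─ x *
               ├─ a *
               └─ d
                  └─ a
                     └─ x
                        └─ a *
Counting every labelled node above: 23.

23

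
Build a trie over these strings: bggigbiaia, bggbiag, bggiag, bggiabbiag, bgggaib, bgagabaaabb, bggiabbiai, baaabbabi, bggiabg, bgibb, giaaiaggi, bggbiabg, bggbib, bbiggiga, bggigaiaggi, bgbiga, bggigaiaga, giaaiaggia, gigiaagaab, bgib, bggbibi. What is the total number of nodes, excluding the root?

Trace insertions, counting only characters that open a new branch:
  "bggigbiaia" → 10 new (b, g, g, i, g, b, i, a, i, a)
  "bggbiag" → prefix "bgg" already present; 4 new (b, i, a, g)
  "bggiag" → prefix "bggi" already present; 2 new (a, g)
  "bggiabbiag" → prefix "bggia" already present; 5 new (b, b, i, a, g)
  "bgggaib" → prefix "bgg" already present; 4 new (g, a, i, b)
  "bgagabaaabb" → prefix "bg" already present; 9 new (a, g, a, b, a, a, a, b, b)
  "bggiabbiai" → prefix "bggiabbia" already present; 1 new (i)
  "baaabbabi" → prefix "b" already present; 8 new (a, a, a, b, b, a, b, i)
  "bggiabg" → prefix "bggiab" already present; 1 new (g)
  "bgibb" → prefix "bg" already present; 3 new (i, b, b)
  "giaaiaggi" → 9 new (g, i, a, a, i, a, g, g, i)
  "bggbiabg" → prefix "bggbia" already present; 2 new (b, g)
  "bggbib" → prefix "bggbi" already present; 1 new (b)
  "bbiggiga" → prefix "b" already present; 7 new (b, i, g, g, i, g, a)
  "bggigaiaggi" → prefix "bggig" already present; 6 new (a, i, a, g, g, i)
  "bgbiga" → prefix "bg" already present; 4 new (b, i, g, a)
  "bggigaiaga" → prefix "bggigaiag" already present; 1 new (a)
  "giaaiaggia" → prefix "giaaiaggi" already present; 1 new (a)
  "gigiaagaab" → prefix "gi" already present; 8 new (g, i, a, a, g, a, a, b)
  "bgib" → prefix "bgib" already present; 0 new (none)
  "bggbibi" → prefix "bggbib" already present; 1 new (i)
Total nodes = 10 + 4 + 2 + 5 + 4 + 9 + 1 + 8 + 1 + 3 + 9 + 2 + 1 + 7 + 6 + 4 + 1 + 1 + 8 + 0 + 1 = 87

87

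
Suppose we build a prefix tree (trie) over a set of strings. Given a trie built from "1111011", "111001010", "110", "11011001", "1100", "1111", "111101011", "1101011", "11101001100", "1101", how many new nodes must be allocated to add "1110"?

0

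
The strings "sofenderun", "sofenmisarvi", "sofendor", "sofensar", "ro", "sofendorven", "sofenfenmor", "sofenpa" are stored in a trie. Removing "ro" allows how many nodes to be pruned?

After clearing the end-marker at "ro", prune upward until reaching a node still needed by another word.
No other word shares any prefix with "ro", so all 2 of its nodes go.
Nodes removed: 2

2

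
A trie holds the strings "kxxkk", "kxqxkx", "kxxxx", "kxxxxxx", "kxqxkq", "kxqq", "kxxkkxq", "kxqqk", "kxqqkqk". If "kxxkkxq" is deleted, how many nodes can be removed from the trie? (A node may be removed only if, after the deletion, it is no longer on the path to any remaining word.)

2

A node on "kxxkkxq"'s path can go only if nothing else ends at it or branches off below it.
The suffix "xq" (2 nodes) is used only by "kxxkkxq"; "kxxkk" is itself a stored word, so pruning stops there.
Nodes removed: 2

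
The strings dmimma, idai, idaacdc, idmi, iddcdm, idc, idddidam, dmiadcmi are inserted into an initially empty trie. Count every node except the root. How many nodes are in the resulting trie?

Trace insertions, counting only characters that open a new branch:
  "dmimma" → 6 new (d, m, i, m, m, a)
  "idai" → 4 new (i, d, a, i)
  "idaacdc" → prefix "ida" already present; 4 new (a, c, d, c)
  "idmi" → prefix "id" already present; 2 new (m, i)
  "iddcdm" → prefix "id" already present; 4 new (d, c, d, m)
  "idc" → prefix "id" already present; 1 new (c)
  "idddidam" → prefix "idd" already present; 5 new (d, i, d, a, m)
  "dmiadcmi" → prefix "dmi" already present; 5 new (a, d, c, m, i)
Total nodes = 6 + 4 + 4 + 2 + 4 + 1 + 5 + 5 = 31

31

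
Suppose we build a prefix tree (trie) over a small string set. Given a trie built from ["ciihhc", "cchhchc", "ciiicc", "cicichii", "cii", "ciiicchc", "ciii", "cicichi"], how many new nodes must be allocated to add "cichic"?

3

Walking "cichic" from the root, the first 3 characters ("cic") follow existing edges; "h" is the first miss.
Each of the 3 remaining characters creates one node.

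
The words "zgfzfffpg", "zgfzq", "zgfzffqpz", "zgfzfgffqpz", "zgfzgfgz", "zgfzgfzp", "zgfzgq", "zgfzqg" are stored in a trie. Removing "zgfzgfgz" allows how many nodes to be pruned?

A node on "zgfzgfgz"'s path can go only if nothing else ends at it or branches off below it.
The suffix "gz" (2 nodes) is used only by "zgfzgfgz"; the node for "zgfzgf" still has the child "z", so pruning stops there.
Nodes removed: 2

2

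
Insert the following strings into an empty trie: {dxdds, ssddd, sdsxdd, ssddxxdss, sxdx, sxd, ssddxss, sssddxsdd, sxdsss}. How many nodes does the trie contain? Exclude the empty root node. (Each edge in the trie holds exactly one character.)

35

Trace insertions, counting only characters that open a new branch:
  "dxdds" → 5 new (d, x, d, d, s)
  "ssddd" → 5 new (s, s, d, d, d)
  "sdsxdd" → prefix "s" already present; 5 new (d, s, x, d, d)
  "ssddxxdss" → prefix "ssdd" already present; 5 new (x, x, d, s, s)
  "sxdx" → prefix "s" already present; 3 new (x, d, x)
  "sxd" → prefix "sxd" already present; 0 new (none)
  "ssddxss" → prefix "ssddx" already present; 2 new (s, s)
  "sssddxsdd" → prefix "ss" already present; 7 new (s, d, d, x, s, d, d)
  "sxdsss" → prefix "sxd" already present; 3 new (s, s, s)
Total nodes = 5 + 5 + 5 + 5 + 3 + 0 + 2 + 7 + 3 = 35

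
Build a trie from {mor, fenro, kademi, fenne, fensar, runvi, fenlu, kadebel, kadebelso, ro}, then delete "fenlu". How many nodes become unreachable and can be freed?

2

After clearing the end-marker at "fenlu", prune upward until reaching a node still needed by another word.
The suffix "lu" (2 nodes) is used only by "fenlu"; the node for "fen" still has the child "r", so pruning stops there.
Nodes removed: 2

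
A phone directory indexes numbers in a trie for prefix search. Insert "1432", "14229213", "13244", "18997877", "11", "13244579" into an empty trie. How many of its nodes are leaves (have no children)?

5

A leaf is a node with no children — equivalently, the end of a word that is not a proper prefix of any other stored word.
Those words: "11", "13244579", "14229213", "1432", "18997877"
Leaf count: 5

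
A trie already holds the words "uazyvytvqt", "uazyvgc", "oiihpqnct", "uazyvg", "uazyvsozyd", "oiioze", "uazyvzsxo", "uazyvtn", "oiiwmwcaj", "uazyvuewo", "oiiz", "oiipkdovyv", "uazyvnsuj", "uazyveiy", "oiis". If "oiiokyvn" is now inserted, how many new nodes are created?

The longest prefix of "oiiokyvn" already in the trie is "oiio" (length 4).
Each of the 4 remaining characters creates one node.

4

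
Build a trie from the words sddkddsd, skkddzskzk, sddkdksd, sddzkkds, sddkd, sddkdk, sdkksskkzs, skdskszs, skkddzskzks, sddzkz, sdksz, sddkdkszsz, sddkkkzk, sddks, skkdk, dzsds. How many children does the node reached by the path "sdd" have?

2

Walk "sdd" from the root, arriving at one node.
Characters that immediately follow "sdd" among the stored strings: {k, z}.
That node has 2 child edges.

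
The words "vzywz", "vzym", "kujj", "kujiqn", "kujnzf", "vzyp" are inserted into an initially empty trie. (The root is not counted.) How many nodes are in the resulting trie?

17

Trace insertions, counting only characters that open a new branch:
  "vzywz" → 5 new (v, z, y, w, z)
  "vzym" → prefix "vzy" already present; 1 new (m)
  "kujj" → 4 new (k, u, j, j)
  "kujiqn" → prefix "kuj" already present; 3 new (i, q, n)
  "kujnzf" → prefix "kuj" already present; 3 new (n, z, f)
  "vzyp" → prefix "vzy" already present; 1 new (p)
Total nodes = 5 + 1 + 4 + 3 + 3 + 1 = 17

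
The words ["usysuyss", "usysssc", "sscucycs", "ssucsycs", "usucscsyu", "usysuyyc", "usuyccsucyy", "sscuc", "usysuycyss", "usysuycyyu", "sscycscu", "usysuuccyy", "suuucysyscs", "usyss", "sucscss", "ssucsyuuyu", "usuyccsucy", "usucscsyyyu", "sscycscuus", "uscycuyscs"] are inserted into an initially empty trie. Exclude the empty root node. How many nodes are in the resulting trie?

90

Insert word by word; a character creates a node only if that edge doesn't already exist:
  "usysuyss" → 8 new (u, s, y, s, u, y, s, s)
  "usysssc" → prefix "usys" already present; 3 new (s, s, c)
  "sscucycs" → 8 new (s, s, c, u, c, y, c, s)
  "ssucsycs" → prefix "ss" already present; 6 new (u, c, s, y, c, s)
  "usucscsyu" → prefix "us" already present; 7 new (u, c, s, c, s, y, u)
  "usysuyyc" → prefix "usysuy" already present; 2 new (y, c)
  "usuyccsucyy" → prefix "usu" already present; 8 new (y, c, c, s, u, c, y, y)
  "sscuc" → prefix "sscuc" already present; 0 new (none)
  "usysuycyss" → prefix "usysuy" already present; 4 new (c, y, s, s)
  "usysuycyyu" → prefix "usysuycy" already present; 2 new (y, u)
  "sscycscu" → prefix "ssc" already present; 5 new (y, c, s, c, u)
  "usysuuccyy" → prefix "usysu" already present; 5 new (u, c, c, y, y)
  "suuucysyscs" → prefix "s" already present; 10 new (u, u, u, c, y, s, y, s, c, s)
  "usyss" → prefix "usyss" already present; 0 new (none)
  "sucscss" → prefix "su" already present; 5 new (c, s, c, s, s)
  "ssucsyuuyu" → prefix "ssucsy" already present; 4 new (u, u, y, u)
  "usuyccsucy" → prefix "usuyccsucy" already present; 0 new (none)
  "usucscsyyyu" → prefix "usucscsy" already present; 3 new (y, y, u)
  "sscycscuus" → prefix "sscycscu" already present; 2 new (u, s)
  "uscycuyscs" → prefix "us" already present; 8 new (c, y, c, u, y, s, c, s)
Total nodes = 8 + 3 + 8 + 6 + 7 + 2 + 8 + 0 + 4 + 2 + 5 + 5 + 10 + 0 + 5 + 4 + 0 + 3 + 2 + 8 = 90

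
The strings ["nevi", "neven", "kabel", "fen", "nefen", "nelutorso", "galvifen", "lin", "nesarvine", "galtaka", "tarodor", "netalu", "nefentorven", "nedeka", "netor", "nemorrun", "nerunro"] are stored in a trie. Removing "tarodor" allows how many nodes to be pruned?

After clearing the end-marker at "tarodor", prune upward until reaching a node still needed by another word.
No other word shares any prefix with "tarodor", so all 7 of its nodes go.
Nodes removed: 7

7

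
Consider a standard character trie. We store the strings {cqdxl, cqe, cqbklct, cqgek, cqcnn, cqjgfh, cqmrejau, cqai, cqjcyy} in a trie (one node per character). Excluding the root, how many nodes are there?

32

Trie structure (* marks end of a word):
(root)
└─ c
   └─ q
      ├─ a
      │  └─ i *
      ├─ b
      │  └─ k
      │     └─ l
      │        └─ c
      │           └─ t *
      ├─ c
      │  └─ n
      │     └─ n *
      ├─ d
      │  └─ x
      │     └─ l *
      ├─ e *
      ├─ g
      │  └─ e
      │     └─ k *
      ├─ j
      │  ├─ c
      │  │  └─ y
      │  │     └─ y *
      │  └─ g
      │     └─ f
      │        └─ h *
      └─ m
         └─ r
            └─ e
               └─ j
                  └─ a
                     └─ u *
Counting every labelled node above: 32.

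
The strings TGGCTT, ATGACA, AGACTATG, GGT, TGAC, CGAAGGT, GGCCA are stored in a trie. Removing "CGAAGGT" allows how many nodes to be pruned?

7

After clearing the end-marker at "CGAAGGT", prune upward until reaching a node still needed by another word.
No other word shares any prefix with "CGAAGGT", so all 7 of its nodes go.
Nodes removed: 7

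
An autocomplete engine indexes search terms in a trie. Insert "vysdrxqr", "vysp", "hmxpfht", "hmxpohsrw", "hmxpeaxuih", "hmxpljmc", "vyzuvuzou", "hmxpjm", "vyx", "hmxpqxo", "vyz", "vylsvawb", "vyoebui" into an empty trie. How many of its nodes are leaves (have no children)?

A leaf is a node with no children — equivalently, the end of a word that is not a proper prefix of any other stored word.
Those words: "hmxpeaxuih", "hmxpfht", "hmxpjm", "hmxpljmc", "hmxpohsrw", "hmxpqxo", "vylsvawb", "vyoebui", "vysdrxqr", "vysp", "vyx", "vyzuvuzou"
Leaf count: 12

12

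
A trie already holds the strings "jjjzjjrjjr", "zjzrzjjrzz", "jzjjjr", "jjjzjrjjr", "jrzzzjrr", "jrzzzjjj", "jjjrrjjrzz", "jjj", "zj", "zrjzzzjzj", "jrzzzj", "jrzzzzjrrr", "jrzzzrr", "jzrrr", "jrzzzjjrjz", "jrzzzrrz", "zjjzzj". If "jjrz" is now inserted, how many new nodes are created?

2

The longest prefix of "jjrz" already in the trie is "jj" (length 2).
So 4 − 2 = 2 new nodes.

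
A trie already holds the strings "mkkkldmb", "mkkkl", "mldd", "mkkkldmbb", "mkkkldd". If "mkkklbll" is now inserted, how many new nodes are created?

"mkkkl" is already a path in the trie; the remaining "bll" must be added.
Each of the 3 remaining characters creates one node.

3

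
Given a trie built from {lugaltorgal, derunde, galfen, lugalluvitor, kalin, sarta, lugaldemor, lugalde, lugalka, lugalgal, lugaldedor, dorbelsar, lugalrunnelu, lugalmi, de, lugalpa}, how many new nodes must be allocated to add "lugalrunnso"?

Walking "lugalrunnso" from the root, the first 9 characters ("lugalrunn") follow existing edges; "s" is the first miss.
Each of the 2 remaining characters creates one node.

2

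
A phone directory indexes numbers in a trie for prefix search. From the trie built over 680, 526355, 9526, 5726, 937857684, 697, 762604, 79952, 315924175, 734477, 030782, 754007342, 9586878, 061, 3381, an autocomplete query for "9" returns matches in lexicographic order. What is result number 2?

9526

Words with prefix "9", in lexicographic order: "937857684", "9526", "9586878"
The 2nd is 9526.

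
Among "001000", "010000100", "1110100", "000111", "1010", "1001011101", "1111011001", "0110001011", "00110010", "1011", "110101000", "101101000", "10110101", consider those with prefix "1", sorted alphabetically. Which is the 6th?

110101000

Words with prefix "1", in lexicographic order: "1001011101", "1010", "1011", "101101000", "10110101", "110101000", "1110100", "1111011001"
Position 6: 110101000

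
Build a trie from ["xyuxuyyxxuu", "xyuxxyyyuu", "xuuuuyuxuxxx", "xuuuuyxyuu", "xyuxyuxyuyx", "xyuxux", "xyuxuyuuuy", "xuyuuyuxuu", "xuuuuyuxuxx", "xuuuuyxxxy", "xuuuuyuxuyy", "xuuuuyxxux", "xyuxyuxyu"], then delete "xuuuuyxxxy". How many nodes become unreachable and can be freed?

2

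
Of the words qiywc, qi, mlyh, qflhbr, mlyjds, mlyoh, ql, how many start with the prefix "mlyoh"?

Filter for entries beginning with "mlyoh":
Words under "mlyoh": mlyoh
Count: 1

1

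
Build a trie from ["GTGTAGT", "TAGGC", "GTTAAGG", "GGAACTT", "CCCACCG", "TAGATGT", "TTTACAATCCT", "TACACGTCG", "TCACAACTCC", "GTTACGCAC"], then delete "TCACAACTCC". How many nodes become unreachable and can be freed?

A node on "TCACAACTCC"'s path can go only if nothing else ends at it or branches off below it.
The suffix "CACAACTCC" (9 nodes) is used only by "TCACAACTCC"; the node for "T" still has the child "A", so pruning stops there.
Nodes removed: 9

9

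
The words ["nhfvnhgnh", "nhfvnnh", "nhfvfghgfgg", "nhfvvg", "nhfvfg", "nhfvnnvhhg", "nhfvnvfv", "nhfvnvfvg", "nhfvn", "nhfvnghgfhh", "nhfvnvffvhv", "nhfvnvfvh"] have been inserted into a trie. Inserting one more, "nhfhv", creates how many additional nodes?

Walking "nhfhv" from the root, the first 3 characters ("nhf") follow existing edges; "h" is the first miss.
Each of the 2 remaining characters creates one node.

2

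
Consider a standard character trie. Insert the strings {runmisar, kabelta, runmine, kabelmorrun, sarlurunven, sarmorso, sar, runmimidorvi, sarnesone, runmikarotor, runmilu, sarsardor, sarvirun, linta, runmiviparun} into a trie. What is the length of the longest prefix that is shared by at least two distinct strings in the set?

Look for the deepest trie node that still has at least two words in its subtree.
e.g. "kabelmorrun" and "kabelta" share the prefix "kabel" of length 5; no pair shares a longer one.
Longest shared-prefix length: 5

5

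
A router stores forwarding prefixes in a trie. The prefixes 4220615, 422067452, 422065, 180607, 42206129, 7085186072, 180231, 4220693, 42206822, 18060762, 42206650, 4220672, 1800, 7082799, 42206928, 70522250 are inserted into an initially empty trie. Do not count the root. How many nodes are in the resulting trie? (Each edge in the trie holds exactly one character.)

57

Count nodes per top-level branch (shared prefixes stored once):
  '1'-branch (1800, 180231, 180607, 18060762): 12 nodes
  '4'-branch (42206129, 4220615, 422065, 42206650, 4220672, 422067452, 42206822, 42206928, 4220693): 25 nodes
  '7'-branch (70522250, 7082799, 7085186072): 20 nodes
Sum: 57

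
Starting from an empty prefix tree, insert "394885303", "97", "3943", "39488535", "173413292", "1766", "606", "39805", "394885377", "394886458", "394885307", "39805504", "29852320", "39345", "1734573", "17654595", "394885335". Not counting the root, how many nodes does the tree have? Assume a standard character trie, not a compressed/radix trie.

Trace insertions, counting only characters that open a new branch:
  "394885303" → 9 new (3, 9, 4, 8, 8, 5, 3, 0, 3)
  "97" → 2 new (9, 7)
  "3943" → prefix "394" already present; 1 new (3)
  "39488535" → prefix "3948853" already present; 1 new (5)
  "173413292" → 9 new (1, 7, 3, 4, 1, 3, 2, 9, 2)
  "1766" → prefix "17" already present; 2 new (6, 6)
  "606" → 3 new (6, 0, 6)
  "39805" → prefix "39" already present; 3 new (8, 0, 5)
  "394885377" → prefix "3948853" already present; 2 new (7, 7)
  "394886458" → prefix "39488" already present; 4 new (6, 4, 5, 8)
  "394885307" → prefix "39488530" already present; 1 new (7)
  "39805504" → prefix "39805" already present; 3 new (5, 0, 4)
  "29852320" → 8 new (2, 9, 8, 5, 2, 3, 2, 0)
  "39345" → prefix "39" already present; 3 new (3, 4, 5)
  "1734573" → prefix "1734" already present; 3 new (5, 7, 3)
  "17654595" → prefix "176" already present; 5 new (5, 4, 5, 9, 5)
  "394885335" → prefix "3948853" already present; 2 new (3, 5)
Total nodes = 9 + 2 + 1 + 1 + 9 + 2 + 3 + 3 + 2 + 4 + 1 + 3 + 8 + 3 + 3 + 5 + 2 = 61

61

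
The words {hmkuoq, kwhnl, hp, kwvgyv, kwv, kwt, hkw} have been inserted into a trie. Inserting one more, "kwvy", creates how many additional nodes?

Walking "kwvy" from the root, the first 3 characters ("kwv") follow existing edges; "y" is the first miss.
So 4 − 3 = 1 new nodes.

1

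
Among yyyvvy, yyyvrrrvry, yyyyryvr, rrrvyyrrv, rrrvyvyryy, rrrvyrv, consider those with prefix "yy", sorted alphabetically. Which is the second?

Filter for "yy…" and sort: "yyyvrrrvry", "yyyvvy", "yyyyryvr"
The 2nd is yyyvvy.

yyyvvy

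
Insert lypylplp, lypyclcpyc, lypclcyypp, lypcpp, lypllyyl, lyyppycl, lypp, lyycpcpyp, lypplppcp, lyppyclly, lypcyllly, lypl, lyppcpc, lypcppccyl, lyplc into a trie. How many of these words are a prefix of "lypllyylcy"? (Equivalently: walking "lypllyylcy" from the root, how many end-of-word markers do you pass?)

2

Check each prefix of "lypllyylcy" against the stored set — each match is an end-marker on the path.
Prefixes of the query that are stored words: "lypl", "lypllyyl"
Count: 2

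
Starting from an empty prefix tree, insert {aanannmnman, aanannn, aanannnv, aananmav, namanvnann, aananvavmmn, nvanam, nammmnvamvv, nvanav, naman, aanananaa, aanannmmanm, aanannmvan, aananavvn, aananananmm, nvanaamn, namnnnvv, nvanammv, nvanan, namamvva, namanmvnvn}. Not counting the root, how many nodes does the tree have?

For each word, the new-node count is its length minus the longest prefix already in the trie:
  "aanannmnman" → 11 new (a, a, n, a, n, n, m, n, m, a, n)
  "aanannn" → prefix "aanann" already present; 1 new (n)
  "aanannnv" → prefix "aanannn" already present; 1 new (v)
  "aananmav" → prefix "aanan" already present; 3 new (m, a, v)
  "namanvnann" → 10 new (n, a, m, a, n, v, n, a, n, n)
  "aananvavmmn" → prefix "aanan" already present; 6 new (v, a, v, m, m, n)
  "nvanam" → prefix "n" already present; 5 new (v, a, n, a, m)
  "nammmnvamvv" → prefix "nam" already present; 8 new (m, m, n, v, a, m, v, v)
  "nvanav" → prefix "nvana" already present; 1 new (v)
  "naman" → prefix "naman" already present; 0 new (none)
  "aanananaa" → prefix "aanan" already present; 4 new (a, n, a, a)
  "aanannmmanm" → prefix "aanannm" already present; 4 new (m, a, n, m)
  "aanannmvan" → prefix "aanannm" already present; 3 new (v, a, n)
  "aananavvn" → prefix "aanana" already present; 3 new (v, v, n)
  "aananananmm" → prefix "aananana" already present; 3 new (n, m, m)
  "nvanaamn" → prefix "nvana" already present; 3 new (a, m, n)
  "namnnnvv" → prefix "nam" already present; 5 new (n, n, n, v, v)
  "nvanammv" → prefix "nvanam" already present; 2 new (m, v)
  "nvanan" → prefix "nvana" already present; 1 new (n)
  "namamvva" → prefix "nama" already present; 4 new (m, v, v, a)
  "namanmvnvn" → prefix "naman" already present; 5 new (m, v, n, v, n)
Total nodes = 11 + 1 + 1 + 3 + 10 + 6 + 5 + 8 + 1 + 0 + 4 + 4 + 3 + 3 + 3 + 3 + 5 + 2 + 1 + 4 + 5 = 83

83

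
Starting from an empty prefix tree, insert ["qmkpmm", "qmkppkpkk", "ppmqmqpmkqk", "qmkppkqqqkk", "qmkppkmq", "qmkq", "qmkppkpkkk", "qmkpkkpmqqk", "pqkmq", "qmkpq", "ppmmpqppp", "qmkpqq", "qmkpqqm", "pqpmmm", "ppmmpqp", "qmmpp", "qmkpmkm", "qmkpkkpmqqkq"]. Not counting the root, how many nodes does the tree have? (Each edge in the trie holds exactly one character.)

61

Count nodes per top-level branch (shared prefixes stored once):
  'p'-branch (ppmmpqp, ppmmpqppp, ppmqmqpmkqk, pqkmq, pqpmmm): 25 nodes
  'q'-branch (qmkpkkpmqqk, qmkpkkpmqqkq, qmkpmkm, qmkpmm, qmkppkmq, qmkppkpkk, qmkppkpkkk, qmkppkqqqkk, qmkpq, qmkpqq, qmkpqqm, qmkq, qmmpp): 36 nodes
Sum: 61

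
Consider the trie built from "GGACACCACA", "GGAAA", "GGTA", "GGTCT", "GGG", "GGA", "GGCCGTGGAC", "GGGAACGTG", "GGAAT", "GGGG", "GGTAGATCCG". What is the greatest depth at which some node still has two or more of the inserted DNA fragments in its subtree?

4

The deepest shared node is where two words last agree before diverging.
e.g. "GGAAA" and "GGAAT" share the prefix "GGAA" of length 4; no pair shares a longer one.
Longest shared-prefix length: 4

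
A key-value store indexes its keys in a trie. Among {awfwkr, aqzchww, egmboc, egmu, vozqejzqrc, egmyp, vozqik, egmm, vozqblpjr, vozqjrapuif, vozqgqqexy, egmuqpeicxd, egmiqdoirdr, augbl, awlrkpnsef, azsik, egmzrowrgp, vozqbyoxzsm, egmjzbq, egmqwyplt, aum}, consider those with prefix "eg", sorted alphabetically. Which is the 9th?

Filter for "eg…" and sort: "egmboc", "egmiqdoirdr", "egmjzbq", "egmm", "egmqwyplt", "egmu", "egmuqpeicxd", "egmyp", "egmzrowrgp"
Position 9: egmzrowrgp

egmzrowrgp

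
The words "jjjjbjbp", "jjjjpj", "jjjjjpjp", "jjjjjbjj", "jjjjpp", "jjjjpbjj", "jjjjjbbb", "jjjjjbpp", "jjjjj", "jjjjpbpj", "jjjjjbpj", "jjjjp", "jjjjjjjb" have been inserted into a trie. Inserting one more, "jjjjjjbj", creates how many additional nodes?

"jjjjjj" is already a path in the trie; the remaining "bj" must be added.
New nodes needed: |"jjjjjjbj"| − 6 = 8 − 6 = 2.

2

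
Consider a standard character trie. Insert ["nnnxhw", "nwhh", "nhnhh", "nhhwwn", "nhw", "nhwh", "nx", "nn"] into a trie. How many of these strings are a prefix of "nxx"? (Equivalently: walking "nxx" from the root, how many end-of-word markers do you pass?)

1

Check each prefix of "nxx" against the stored set — each match is an end-marker on the path.
Prefixes of the query that are stored words: "nx"
Count: 1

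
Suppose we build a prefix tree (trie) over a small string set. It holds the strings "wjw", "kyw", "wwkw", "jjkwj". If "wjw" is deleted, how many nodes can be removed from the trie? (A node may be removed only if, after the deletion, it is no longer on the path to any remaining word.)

2

After clearing the end-marker at "wjw", prune upward until reaching a node still needed by another word.
The suffix "jw" (2 nodes) is used only by "wjw"; the node for "w" still has the child "w", so pruning stops there.
Nodes removed: 2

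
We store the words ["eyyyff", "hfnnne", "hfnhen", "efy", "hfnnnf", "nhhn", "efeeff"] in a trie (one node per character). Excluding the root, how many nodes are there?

26

Insert word by word; a character creates a node only if that edge doesn't already exist:
  "eyyyff" → 6 new (e, y, y, y, f, f)
  "hfnnne" → 6 new (h, f, n, n, n, e)
  "hfnhen" → prefix "hfn" already present; 3 new (h, e, n)
  "efy" → prefix "e" already present; 2 new (f, y)
  "hfnnnf" → prefix "hfnnn" already present; 1 new (f)
  "nhhn" → 4 new (n, h, h, n)
  "efeeff" → prefix "ef" already present; 4 new (e, e, f, f)
Total nodes = 6 + 6 + 3 + 2 + 1 + 4 + 4 = 26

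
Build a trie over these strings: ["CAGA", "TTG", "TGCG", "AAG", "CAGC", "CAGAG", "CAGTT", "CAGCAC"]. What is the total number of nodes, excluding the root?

Trie structure (* marks end of a word):
(root)
├─ A
│  └─ A
│     └─ G *
├─ C
│  └─ A
│     └─ G
│        ├─ A *
│        │  └─ G *
│        ├─ C *
│        │  └─ A
│        │     └─ C *
│        └─ T
│           └─ T *
└─ T
   ├─ G
   │  └─ C
   │     └─ G *
   └─ T
      └─ G *
Counting every labelled node above: 19.

19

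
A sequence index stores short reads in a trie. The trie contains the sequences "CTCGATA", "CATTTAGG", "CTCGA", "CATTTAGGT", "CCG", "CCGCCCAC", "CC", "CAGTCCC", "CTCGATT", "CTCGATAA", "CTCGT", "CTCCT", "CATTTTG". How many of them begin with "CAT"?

3

Walk to "CAT"; the words in its subtree are exactly those with that prefix.
Words under "CAT": CATTTAGG, CATTTAGGT, CATTTTG
Count: 3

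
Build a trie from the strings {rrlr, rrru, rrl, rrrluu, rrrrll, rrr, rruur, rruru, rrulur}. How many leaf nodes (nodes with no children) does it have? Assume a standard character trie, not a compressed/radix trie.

7

A leaf is a node with no children — equivalently, the end of a word that is not a proper prefix of any other stored word.
Those words: "rrlr", "rrrluu", "rrrrll", "rrru", "rrulur", "rruru", "rruur"
Leaf count: 7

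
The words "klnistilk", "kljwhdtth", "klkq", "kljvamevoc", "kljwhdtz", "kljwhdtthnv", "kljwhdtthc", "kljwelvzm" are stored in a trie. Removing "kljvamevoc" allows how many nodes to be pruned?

7

After clearing the end-marker at "kljvamevoc", prune upward until reaching a node still needed by another word.
The suffix "vamevoc" (7 nodes) is used only by "kljvamevoc"; the node for "klj" still has the child "w", so pruning stops there.
Nodes removed: 7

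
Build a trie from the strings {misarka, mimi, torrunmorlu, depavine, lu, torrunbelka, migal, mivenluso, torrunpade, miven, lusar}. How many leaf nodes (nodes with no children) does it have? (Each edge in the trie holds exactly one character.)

9

A leaf is a node with no children — equivalently, the end of a word that is not a proper prefix of any other stored word.
Those words: "depavine", "lusar", "migal", "mimi", "misarka", "mivenluso", "torrunbelka", "torrunmorlu", "torrunpade"
Leaf count: 9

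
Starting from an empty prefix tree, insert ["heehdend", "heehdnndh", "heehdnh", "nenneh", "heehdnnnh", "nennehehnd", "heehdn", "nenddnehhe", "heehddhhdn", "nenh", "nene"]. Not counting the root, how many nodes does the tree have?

Insert word by word; a character creates a node only if that edge doesn't already exist:
  "heehdend" → 8 new (h, e, e, h, d, e, n, d)
  "heehdnndh" → prefix "heehd" already present; 4 new (n, n, d, h)
  "heehdnh" → prefix "heehdn" already present; 1 new (h)
  "nenneh" → 6 new (n, e, n, n, e, h)
  "heehdnnnh" → prefix "heehdnn" already present; 2 new (n, h)
  "nennehehnd" → prefix "nenneh" already present; 4 new (e, h, n, d)
  "heehdn" → prefix "heehdn" already present; 0 new (none)
  "nenddnehhe" → prefix "nen" already present; 7 new (d, d, n, e, h, h, e)
  "heehddhhdn" → prefix "heehd" already present; 5 new (d, h, h, d, n)
  "nenh" → prefix "nen" already present; 1 new (h)
  "nene" → prefix "nen" already present; 1 new (e)
Total nodes = 8 + 4 + 1 + 6 + 2 + 4 + 0 + 7 + 5 + 1 + 1 = 39

39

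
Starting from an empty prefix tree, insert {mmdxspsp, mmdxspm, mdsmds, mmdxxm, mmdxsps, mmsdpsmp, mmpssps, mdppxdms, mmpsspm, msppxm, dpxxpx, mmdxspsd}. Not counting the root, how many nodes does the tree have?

Insert word by word; a character creates a node only if that edge doesn't already exist:
  "mmdxspsp" → 8 new (m, m, d, x, s, p, s, p)
  "mmdxspm" → prefix "mmdxsp" already present; 1 new (m)
  "mdsmds" → prefix "m" already present; 5 new (d, s, m, d, s)
  "mmdxxm" → prefix "mmdx" already present; 2 new (x, m)
  "mmdxsps" → prefix "mmdxsps" already present; 0 new (none)
  "mmsdpsmp" → prefix "mm" already present; 6 new (s, d, p, s, m, p)
  "mmpssps" → prefix "mm" already present; 5 new (p, s, s, p, s)
  "mdppxdms" → prefix "md" already present; 6 new (p, p, x, d, m, s)
  "mmpsspm" → prefix "mmpssp" already present; 1 new (m)
  "msppxm" → prefix "m" already present; 5 new (s, p, p, x, m)
  "dpxxpx" → 6 new (d, p, x, x, p, x)
  "mmdxspsd" → prefix "mmdxsps" already present; 1 new (d)
Total nodes = 8 + 1 + 5 + 2 + 0 + 6 + 5 + 6 + 1 + 5 + 6 + 1 = 46

46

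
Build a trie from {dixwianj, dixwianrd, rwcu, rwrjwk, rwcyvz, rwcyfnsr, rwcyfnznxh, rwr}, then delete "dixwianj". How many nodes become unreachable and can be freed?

A node on "dixwianj"'s path can go only if nothing else ends at it or branches off below it.
The suffix "j" (1 node) is used only by "dixwianj"; the node for "dixwian" still has the child "r", so pruning stops there.
Nodes removed: 1

1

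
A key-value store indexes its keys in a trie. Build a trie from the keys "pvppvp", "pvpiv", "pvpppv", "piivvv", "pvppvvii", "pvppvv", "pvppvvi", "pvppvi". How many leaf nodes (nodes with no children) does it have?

6

Leaves are exactly the stored words that no other stored word extends.
Those words: "piivvv", "pvpiv", "pvpppv", "pvppvi", "pvppvp", "pvppvvii"
Leaf count: 6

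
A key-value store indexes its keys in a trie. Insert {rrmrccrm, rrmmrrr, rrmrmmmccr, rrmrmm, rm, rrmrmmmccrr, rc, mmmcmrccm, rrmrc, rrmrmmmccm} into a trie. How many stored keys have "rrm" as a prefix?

Filter for entries beginning with "rrm":
Matches: "rrmmrrr", "rrmrc", "rrmrccrm", "rrmrmm", "rrmrmmmccm", "rrmrmmmccr", "rrmrmmmccrr"
Count: 7

7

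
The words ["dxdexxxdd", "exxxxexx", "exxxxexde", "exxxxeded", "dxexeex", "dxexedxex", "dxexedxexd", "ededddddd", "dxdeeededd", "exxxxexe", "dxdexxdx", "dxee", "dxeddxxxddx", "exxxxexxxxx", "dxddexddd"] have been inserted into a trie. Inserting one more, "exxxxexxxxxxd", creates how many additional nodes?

2

"exxxxexxxxx" is already a path in the trie; the remaining "xd" must be added.
Each of the 2 remaining characters creates one node.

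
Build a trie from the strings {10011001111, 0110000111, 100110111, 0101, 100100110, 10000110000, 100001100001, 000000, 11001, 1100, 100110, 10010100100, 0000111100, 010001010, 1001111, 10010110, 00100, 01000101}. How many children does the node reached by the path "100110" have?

Follow the path "100110" to its node, then look at its outgoing edges.
Characters that immediately follow "100110" among the stored strings: {0, 1}.
That node has 2 child edges.

2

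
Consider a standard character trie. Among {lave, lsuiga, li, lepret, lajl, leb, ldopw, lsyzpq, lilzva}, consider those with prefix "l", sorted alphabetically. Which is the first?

Filter for "l…" and sort: "lajl", "lave", "ldopw", "leb", "lepret", "li", "lilzva", "lsuiga", "lsyzpq"
The 1st is lajl.

lajl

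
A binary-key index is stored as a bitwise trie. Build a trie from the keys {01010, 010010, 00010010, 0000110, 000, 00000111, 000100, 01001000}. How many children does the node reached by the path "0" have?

Walk "0" from the root, arriving at one node.
Characters that immediately follow "0" among the stored strings: {0, 1}.
That node has 2 child edges.

2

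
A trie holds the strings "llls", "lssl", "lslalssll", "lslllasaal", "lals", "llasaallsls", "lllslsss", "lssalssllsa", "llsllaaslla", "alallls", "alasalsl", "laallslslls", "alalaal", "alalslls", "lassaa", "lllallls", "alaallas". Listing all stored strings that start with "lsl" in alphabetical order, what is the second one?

Words with prefix "lsl", in lexicographic order: "lslalssll", "lslllasaal"
The 2nd is lslllasaal.

lslllasaal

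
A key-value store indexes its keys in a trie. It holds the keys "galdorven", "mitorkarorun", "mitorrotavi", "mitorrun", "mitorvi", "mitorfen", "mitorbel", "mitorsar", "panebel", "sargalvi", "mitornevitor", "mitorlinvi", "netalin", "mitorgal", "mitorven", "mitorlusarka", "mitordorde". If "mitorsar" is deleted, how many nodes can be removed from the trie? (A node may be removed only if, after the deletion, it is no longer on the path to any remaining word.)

Walk "mitorsar" from the leaf back toward the root, removing each node that no remaining word uses.
The suffix "sar" (3 nodes) is used only by "mitorsar"; the node for "mitor" still has the child "k", so pruning stops there.
Nodes removed: 3

3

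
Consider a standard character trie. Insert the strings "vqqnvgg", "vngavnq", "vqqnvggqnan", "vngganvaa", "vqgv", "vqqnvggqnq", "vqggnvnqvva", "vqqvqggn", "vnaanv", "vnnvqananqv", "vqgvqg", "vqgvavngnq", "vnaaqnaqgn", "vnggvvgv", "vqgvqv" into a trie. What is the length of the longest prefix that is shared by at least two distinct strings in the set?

9

Equivalently: take the maximum, over all pairs, of their longest common prefix length.
"vqqnvggqnan" and "vqqnvggqnq" agree on "vqqnvggqn" (9 characters) before diverging; nothing deeper is shared.
Longest shared-prefix length: 9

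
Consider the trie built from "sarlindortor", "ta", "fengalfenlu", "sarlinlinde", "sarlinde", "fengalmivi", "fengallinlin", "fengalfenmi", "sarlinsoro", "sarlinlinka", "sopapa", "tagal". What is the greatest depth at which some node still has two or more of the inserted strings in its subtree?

Look for the deepest trie node that still has at least two words in its subtree.
e.g. "fengalfenlu" and "fengalfenmi" share the prefix "fengalfen" of length 9; no pair shares a longer one.
Longest shared-prefix length: 9

9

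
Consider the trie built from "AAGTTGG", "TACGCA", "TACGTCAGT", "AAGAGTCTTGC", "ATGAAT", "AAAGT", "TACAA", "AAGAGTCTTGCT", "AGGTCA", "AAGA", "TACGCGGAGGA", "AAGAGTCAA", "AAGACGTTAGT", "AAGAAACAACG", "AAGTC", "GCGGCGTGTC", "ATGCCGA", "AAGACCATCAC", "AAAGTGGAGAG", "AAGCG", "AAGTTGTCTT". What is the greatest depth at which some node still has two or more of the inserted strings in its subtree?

11

Look for the deepest trie node that still has at least two words in its subtree.
"AAGAGTCTTGC" and "AAGAGTCTTGCT" agree on "AAGAGTCTTGC" (11 characters) before diverging; nothing deeper is shared.
Longest shared-prefix length: 11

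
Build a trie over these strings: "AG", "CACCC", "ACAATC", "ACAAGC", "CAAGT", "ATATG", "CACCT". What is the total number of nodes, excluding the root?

22

Trie structure (* marks end of a word):
(root)
├─ A
│  ├─ C
│  │  └─ A
│  │     └─ A
│  │        ├─ G
│  │        │  └─ C *
│  │        └─ T
│  │           └─ C *
│  ├─ G *
│  └─ T
│     └─ A
│        └─ T
│           └─ G *
└─ C
   └─ A
      ├─ A
      │  └─ G
      │     └─ T *
      └─ C
         └─ C
            ├─ C *
            └─ T *
Counting every labelled node above: 22.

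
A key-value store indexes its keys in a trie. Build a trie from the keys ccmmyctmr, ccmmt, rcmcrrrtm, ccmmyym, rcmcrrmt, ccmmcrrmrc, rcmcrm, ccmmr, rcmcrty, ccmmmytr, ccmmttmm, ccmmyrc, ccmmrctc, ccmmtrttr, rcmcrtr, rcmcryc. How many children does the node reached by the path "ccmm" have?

Follow the path "ccmm" to its node, then look at its outgoing edges.
Characters that immediately follow "ccmm" among the stored strings: {c, m, r, t, y}.
That node has 5 child edges.

5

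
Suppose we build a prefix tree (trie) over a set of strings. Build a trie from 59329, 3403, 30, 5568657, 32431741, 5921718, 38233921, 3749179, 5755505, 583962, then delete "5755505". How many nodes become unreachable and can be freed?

6

After clearing the end-marker at "5755505", prune upward until reaching a node still needed by another word.
The suffix "755505" (6 nodes) is used only by "5755505"; the node for "5" still has the child "9", so pruning stops there.
Nodes removed: 6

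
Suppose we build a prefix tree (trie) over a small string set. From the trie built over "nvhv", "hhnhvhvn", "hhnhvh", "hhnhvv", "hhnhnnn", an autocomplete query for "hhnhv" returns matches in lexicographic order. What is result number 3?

Filter for "hhnhv…" and sort: "hhnhvh", "hhnhvhvn", "hhnhvv"
The 3rd is hhnhvv.

hhnhvv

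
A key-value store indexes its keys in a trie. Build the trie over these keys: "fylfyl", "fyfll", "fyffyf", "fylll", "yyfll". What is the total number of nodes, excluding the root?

19

Insert word by word; a character creates a node only if that edge doesn't already exist:
  "fylfyl" → 6 new (f, y, l, f, y, l)
  "fyfll" → prefix "fy" already present; 3 new (f, l, l)
  "fyffyf" → prefix "fyf" already present; 3 new (f, y, f)
  "fylll" → prefix "fyl" already present; 2 new (l, l)
  "yyfll" → 5 new (y, y, f, l, l)
Total nodes = 6 + 3 + 3 + 2 + 5 = 19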